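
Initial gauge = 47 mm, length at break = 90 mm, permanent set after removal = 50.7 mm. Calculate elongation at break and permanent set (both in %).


Elongation at break = 91.5%
Permanent set = 7.9%


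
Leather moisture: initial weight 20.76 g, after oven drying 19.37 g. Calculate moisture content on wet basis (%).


6.7%


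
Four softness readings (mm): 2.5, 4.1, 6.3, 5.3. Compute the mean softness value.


Sum = 2.5 + 4.1 + 6.3 + 5.3
Mean = 18.2 / 4 = 4.55 mm


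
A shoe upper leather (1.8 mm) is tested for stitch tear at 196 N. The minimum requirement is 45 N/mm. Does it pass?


STS = 108.9 N/mm
Passes: Yes


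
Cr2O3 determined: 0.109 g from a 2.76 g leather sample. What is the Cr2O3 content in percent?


Cr2O3% = 0.109 / 2.76 x 100
Cr2O3% = 3.95%


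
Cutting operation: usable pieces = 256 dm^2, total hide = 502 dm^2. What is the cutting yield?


Yield = usable / total x 100
Yield = 256 / 502 x 100 = 51.0%


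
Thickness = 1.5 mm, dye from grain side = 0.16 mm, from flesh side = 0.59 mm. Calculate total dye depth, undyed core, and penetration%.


Total dyed = 0.75 mm
Undyed core = 0.75 mm
Penetration = 50.0%


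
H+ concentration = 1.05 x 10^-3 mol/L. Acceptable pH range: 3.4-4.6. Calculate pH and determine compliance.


pH = -log10(1.05 x 10^-3) = 2.98
Range: 3.4 to 4.6
Compliant: No


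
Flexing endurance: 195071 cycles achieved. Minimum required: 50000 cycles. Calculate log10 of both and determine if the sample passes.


Achieved: log10 = 5.29
Required: log10 = 4.70
Passes: Yes

log10(195071) = 5.29
log10(50000) = 4.70
Passes: Yes


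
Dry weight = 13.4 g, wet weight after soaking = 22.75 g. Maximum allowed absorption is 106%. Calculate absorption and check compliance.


Absorption = 69.8%
Compliant: Yes

WA = (22.75 - 13.4) / 13.4 x 100 = 69.8%
Maximum allowed: 106%
Compliant: Yes


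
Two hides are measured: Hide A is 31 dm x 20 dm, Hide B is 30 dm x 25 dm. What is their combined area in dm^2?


Hide A area = 31 x 20 = 620 dm^2
Hide B area = 30 x 25 = 750 dm^2
Total = 620 + 750 = 1370 dm^2


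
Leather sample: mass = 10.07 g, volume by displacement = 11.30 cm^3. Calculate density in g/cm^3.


Density = mass / volume
Density = 10.07 / 11.30 = 0.891 g/cm^3


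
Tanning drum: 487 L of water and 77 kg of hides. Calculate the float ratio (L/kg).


6.3

Float ratio = water / hide weight
Ratio = 487 / 77 = 6.3


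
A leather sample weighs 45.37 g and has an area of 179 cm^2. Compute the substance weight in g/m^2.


2534.6 g/m^2


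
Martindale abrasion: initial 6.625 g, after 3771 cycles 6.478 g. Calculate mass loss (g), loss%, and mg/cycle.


Loss = 6.625 - 6.478 = 0.147 g
Loss% = 0.147 / 6.625 x 100 = 2.22%
Rate = 0.147 / 3771 x 1000 = 0.039 mg/cycle


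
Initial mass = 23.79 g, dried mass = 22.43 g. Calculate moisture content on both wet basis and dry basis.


Wet basis = 5.7%
Dry basis = 6.1%


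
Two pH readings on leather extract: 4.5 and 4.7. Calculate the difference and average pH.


Difference = |4.5 - 4.7| = 0.2
Average = (4.5 + 4.7) / 2 = 4.60


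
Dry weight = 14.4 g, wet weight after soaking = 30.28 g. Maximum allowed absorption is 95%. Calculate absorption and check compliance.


WA = (30.28 - 14.4) / 14.4 x 100 = 110.3%
Maximum allowed: 95%
Compliant: No


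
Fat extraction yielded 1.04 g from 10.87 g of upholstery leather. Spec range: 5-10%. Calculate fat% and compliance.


Fat content = 9.6%
Compliant: Yes


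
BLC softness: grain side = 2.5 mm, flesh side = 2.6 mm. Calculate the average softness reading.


2.55 mm

Average = (2.5 + 2.6) / 2
Average = 2.55 mm


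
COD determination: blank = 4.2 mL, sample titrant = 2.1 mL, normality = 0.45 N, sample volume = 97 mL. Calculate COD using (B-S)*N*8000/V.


77.9 mg/L


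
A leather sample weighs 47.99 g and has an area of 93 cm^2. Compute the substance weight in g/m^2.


5160.2 g/m^2

Substance weight = mass / area x 10000
SW = 47.99 / 93 x 10000
SW = 5160.2 g/m^2


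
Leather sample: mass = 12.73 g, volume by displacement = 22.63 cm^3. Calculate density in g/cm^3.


Density = mass / volume
Density = 12.73 / 22.63 = 0.563 g/cm^3


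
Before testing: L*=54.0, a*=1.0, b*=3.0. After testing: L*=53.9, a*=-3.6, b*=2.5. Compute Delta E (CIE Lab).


dL = 53.9 - 54.0 = -0.1
da = -3.6 - 1.0 = -4.6
db = 2.5 - 3.0 = -0.5
dE = sqrt((-0.1)^2 + (-4.6)^2 + (-0.5)^2) = 4.63


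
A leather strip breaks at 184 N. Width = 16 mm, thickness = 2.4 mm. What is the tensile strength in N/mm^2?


4.79 N/mm^2


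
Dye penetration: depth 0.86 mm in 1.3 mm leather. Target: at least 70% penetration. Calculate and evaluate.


Penetration = 0.86 / 1.3 x 100 = 66.2%
Target: 70%
Meets target: No


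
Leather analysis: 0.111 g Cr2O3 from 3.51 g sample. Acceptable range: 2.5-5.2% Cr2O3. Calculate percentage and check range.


Cr2O3% = 0.111 / 3.51 x 100 = 3.16%
Acceptable range: 2.5 to 5.2%
Within range: Yes


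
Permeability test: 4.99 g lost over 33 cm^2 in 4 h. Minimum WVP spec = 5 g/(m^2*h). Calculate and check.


WVP = 378.03 g/(m^2*h)
Meets specification: Yes


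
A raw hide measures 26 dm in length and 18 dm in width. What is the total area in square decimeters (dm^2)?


Area = length x width
Area = 26 x 18 = 468 dm^2


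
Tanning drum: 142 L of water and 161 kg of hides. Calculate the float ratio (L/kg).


Float ratio = water / hide weight
Ratio = 142 / 161 = 0.9


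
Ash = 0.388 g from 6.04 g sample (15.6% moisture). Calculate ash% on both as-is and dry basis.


As-is ash% = 0.388 / 6.04 x 100 = 6.42%
Dry mass = 6.04 x (100 - 15.6) / 100 = 5.09776 g
Dry-basis ash% = 0.388 / 5.09776 x 100 = 7.61%


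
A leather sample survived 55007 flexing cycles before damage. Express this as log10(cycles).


4.74

log10(55007) = 4.74


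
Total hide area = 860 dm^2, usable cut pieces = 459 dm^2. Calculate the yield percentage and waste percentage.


Yield = 459 / 860 x 100 = 53.4%
Waste = 860 - 459 = 401 dm^2
Waste% = 100 - 53.4 = 46.6%


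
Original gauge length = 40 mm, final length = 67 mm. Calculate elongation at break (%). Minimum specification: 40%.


Extension = 67 - 40 = 27 mm
Elongation = 27 / 40 x 100 = 67.5%
Minimum required: 40%
Meets specification: Yes


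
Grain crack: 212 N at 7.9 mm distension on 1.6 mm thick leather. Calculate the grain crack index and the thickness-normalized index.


Crack index = 212 / 7.9 = 26.8 N/mm
Normalized = 26.8 / 1.6 = 16.8 N/mm per mm


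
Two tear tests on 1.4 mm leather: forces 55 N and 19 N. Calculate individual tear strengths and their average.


Tear 1 = 55 / 1.4 = 39.3 N/mm
Tear 2 = 19 / 1.4 = 13.6 N/mm
Average = (39.3 + 13.6) / 2 = 26.5 N/mm


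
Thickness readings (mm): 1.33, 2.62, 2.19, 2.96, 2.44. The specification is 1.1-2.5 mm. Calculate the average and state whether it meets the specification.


Sum = 11.54
Average = 11.54 / 5 = 2.31 mm
Specification range: 1.1 to 2.5 mm
Within spec: Yes


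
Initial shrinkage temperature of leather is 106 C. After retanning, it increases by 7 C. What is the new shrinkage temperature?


New Ts = 106 + 7 = 113 C


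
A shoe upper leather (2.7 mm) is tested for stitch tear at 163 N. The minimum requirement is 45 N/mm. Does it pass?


STS = 163 / 2.7 = 60.4 N/mm
Minimum required: 45 N/mm
Passes: Yes


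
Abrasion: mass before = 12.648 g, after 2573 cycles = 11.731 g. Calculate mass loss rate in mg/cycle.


0.356 mg/cycle


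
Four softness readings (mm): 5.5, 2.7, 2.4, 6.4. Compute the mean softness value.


Sum = 5.5 + 2.7 + 2.4 + 6.4
Mean = 17.0 / 4 = 4.25 mm


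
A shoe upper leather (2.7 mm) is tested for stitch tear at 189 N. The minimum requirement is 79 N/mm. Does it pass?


STS = 189 / 2.7 = 70.0 N/mm
Minimum required: 79 N/mm
Passes: No


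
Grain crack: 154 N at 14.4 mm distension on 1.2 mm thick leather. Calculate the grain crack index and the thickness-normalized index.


Crack index = 154 / 14.4 = 10.7 N/mm
Normalized = 10.7 / 1.2 = 8.9 N/mm per mm


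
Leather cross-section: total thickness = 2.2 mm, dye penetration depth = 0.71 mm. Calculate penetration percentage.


Penetration% = 0.71 / 2.2 x 100
Penetration = 32.3%


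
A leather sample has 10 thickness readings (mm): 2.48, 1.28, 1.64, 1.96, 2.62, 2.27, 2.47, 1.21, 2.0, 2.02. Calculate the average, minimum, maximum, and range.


Average = 2.00 mm
Min = 1.21 mm
Max = 2.62 mm
Range = 1.41 mm

Sum = 19.95
Average = 19.95 / 10 = 2.00 mm
Minimum = 1.21 mm
Maximum = 2.62 mm
Range = 2.62 - 1.21 = 1.41 mm


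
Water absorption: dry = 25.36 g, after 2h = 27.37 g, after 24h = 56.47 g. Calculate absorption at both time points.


2h absorption = 7.9%
24h absorption = 122.7%

WA (2h) = (27.37 - 25.36) / 25.36 x 100 = 7.9%
WA (24h) = (56.47 - 25.36) / 25.36 x 100 = 122.7%


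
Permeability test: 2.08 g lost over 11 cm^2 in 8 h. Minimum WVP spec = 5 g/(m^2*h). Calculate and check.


WVP = 236.36 g/(m^2*h)
Meets specification: Yes

WVP = 2.08 / (11 x 8) x 10000 = 236.36 g/(m^2*h)
Minimum: 5 g/(m^2*h)
Meets spec: Yes


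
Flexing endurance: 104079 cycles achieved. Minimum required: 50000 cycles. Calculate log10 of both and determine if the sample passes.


Achieved: log10 = 5.02
Required: log10 = 4.70
Passes: Yes

log10(104079) = 5.02
log10(50000) = 4.70
Passes: Yes


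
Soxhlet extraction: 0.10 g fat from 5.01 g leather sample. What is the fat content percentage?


Fat content = 0.10 / 5.01 x 100
Fat = 2.0%


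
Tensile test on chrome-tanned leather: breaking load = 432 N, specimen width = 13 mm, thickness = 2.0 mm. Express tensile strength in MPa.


16.62 MPa


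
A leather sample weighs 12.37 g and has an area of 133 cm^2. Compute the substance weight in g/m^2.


Substance weight = mass / area x 10000
SW = 12.37 / 133 x 10000
SW = 930.1 g/m^2


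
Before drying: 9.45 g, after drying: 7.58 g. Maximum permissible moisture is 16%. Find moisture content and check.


Moisture content = 19.8%
Acceptable: No

MC = (9.45 - 7.58) / 9.45 x 100 = 19.8%
Maximum: 16%
Acceptable: No


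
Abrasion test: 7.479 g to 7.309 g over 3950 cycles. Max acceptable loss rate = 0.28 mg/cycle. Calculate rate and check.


Loss = 7.479 - 7.309 = 0.170 g
Rate = 0.170 g / 3950 cycles x 1000 = 0.043 mg/cycle
Max = 0.28 mg/cycle
Passes: Yes


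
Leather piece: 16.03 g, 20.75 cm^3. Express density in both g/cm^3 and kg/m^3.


Density = 16.03 / 20.75 = 0.773 g/cm^3
Convert: 0.773 x 1000 = 773 kg/m^3


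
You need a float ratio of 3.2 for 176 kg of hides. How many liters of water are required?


563.2 L

Water = hide weight x target ratio
Water = 176 x 3.2 = 563.2 L


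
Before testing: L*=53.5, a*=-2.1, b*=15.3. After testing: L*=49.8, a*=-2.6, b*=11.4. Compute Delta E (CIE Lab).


Delta E = 5.40

dL = 49.8 - 53.5 = -3.7
da = -2.6 - (-2.1) = -0.5
db = 11.4 - 15.3 = -3.9
dE = sqrt((-3.7)^2 + (-0.5)^2 + (-3.9)^2) = 5.40


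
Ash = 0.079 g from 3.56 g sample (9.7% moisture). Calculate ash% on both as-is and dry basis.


As-is ash = 2.22%
Dry-basis ash = 2.46%

As-is ash% = 0.079 / 3.56 x 100 = 2.22%
Dry mass = 3.56 x (100 - 9.7) / 100 = 3.21468 g
Dry-basis ash% = 0.079 / 3.21468 x 100 = 2.46%


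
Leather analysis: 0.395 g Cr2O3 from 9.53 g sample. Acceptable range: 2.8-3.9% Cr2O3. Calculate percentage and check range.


Cr2O3 = 4.14%
Within range: No


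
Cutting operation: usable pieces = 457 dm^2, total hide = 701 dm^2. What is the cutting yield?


65.2%


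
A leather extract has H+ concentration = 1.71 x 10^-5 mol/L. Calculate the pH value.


pH = -log10[H+]
pH = -log10(1.71 x 10^-5) = 4.77


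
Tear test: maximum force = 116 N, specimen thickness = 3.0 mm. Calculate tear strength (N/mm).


38.7 N/mm

Tear strength = force / thickness
Tear = 116 / 3.0 = 38.7 N/mm


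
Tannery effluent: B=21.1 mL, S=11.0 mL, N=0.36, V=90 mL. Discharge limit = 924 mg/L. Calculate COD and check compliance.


COD = (21.1 - 11.0) x 0.36 x 8000 / 90 = 323.2 mg/L
Limit: 924 mg/L
Compliant: Yes


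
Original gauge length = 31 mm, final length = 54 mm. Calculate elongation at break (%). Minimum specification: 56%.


Elongation = 74.2%
Meets spec: Yes


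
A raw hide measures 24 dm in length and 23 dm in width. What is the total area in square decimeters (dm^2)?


Area = length x width
Area = 24 x 23 = 552 dm^2


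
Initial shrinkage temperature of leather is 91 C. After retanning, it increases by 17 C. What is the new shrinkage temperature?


108 C

New Ts = 91 + 17 = 108 C


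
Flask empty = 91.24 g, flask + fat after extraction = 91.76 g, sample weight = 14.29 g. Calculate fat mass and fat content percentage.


Fat mass = 0.52 g
Fat content = 3.6%


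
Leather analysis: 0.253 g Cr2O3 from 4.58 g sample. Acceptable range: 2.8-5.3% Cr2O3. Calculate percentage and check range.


Cr2O3 = 5.52%
Within range: No

Cr2O3% = 0.253 / 4.58 x 100 = 5.52%
Acceptable range: 2.8 to 5.3%
Within range: No


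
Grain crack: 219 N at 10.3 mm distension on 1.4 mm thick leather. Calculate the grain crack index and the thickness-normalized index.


Crack index = 21.3 N/mm
Normalized index = 15.2 N/mm per mm

Crack index = 219 / 10.3 = 21.3 N/mm
Normalized = 21.3 / 1.4 = 15.2 N/mm per mm


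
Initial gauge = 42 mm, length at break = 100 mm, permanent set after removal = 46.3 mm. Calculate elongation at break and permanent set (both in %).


Elongation at break = 138.1%
Permanent set = 10.2%

Elongation at break = (100 - 42) / 42 x 100 = 138.1%
Permanent set = (46.3 - 42) / 42 x 100 = 10.2%


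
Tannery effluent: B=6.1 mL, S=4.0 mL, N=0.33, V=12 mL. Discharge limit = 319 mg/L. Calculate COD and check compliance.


COD = 462.0 mg/L
Compliant: No

COD = (6.1 - 4.0) x 0.33 x 8000 / 12 = 462.0 mg/L
Limit: 319 mg/L
Compliant: No


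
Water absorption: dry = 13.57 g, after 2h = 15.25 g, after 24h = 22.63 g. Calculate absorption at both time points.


2h absorption = 12.4%
24h absorption = 66.8%

WA (2h) = (15.25 - 13.57) / 13.57 x 100 = 12.4%
WA (24h) = (22.63 - 13.57) / 13.57 x 100 = 66.8%


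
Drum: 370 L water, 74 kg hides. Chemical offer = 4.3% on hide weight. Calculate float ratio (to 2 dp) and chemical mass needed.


Float ratio = 5.00
Chemical needed = 3.182 kg


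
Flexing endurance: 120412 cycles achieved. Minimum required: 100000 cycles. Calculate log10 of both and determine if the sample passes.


log10(120412) = 5.08
log10(100000) = 5.00
Passes: Yes


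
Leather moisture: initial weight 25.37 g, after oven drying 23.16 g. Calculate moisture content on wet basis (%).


Moisture = 25.37 - 23.16 = 2.21 g
MC = 2.21 / 25.37 x 100 = 8.7%


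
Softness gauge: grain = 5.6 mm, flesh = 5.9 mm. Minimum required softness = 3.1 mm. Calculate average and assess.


Average = (5.6 + 5.9) / 2 = 5.75 mm
Minimum = 3.1 mm
Meets requirement: Yes


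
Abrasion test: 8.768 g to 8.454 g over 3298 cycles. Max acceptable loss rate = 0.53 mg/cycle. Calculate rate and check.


Rate = 0.095 mg/cycle
Passes: Yes

Loss = 8.768 - 8.454 = 0.314 g
Rate = 0.314 g / 3298 cycles x 1000 = 0.095 mg/cycle
Max = 0.53 mg/cycle
Passes: Yes


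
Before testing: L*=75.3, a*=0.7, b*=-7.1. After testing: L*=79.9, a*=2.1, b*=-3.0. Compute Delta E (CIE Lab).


Delta E = 6.32


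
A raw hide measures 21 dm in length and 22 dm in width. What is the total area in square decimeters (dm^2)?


462 dm^2


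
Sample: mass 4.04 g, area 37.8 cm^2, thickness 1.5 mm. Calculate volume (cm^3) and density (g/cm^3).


Thickness in cm = 1.5 / 10 = 0.15 cm
Volume = 37.8 x 0.15 = 5.670 cm^3
Density = 4.04 / 5.670 = 0.713 g/cm^3


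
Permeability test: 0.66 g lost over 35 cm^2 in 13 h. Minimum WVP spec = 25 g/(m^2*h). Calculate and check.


WVP = 0.66 / (35 x 13) x 10000 = 14.51 g/(m^2*h)
Minimum: 25 g/(m^2*h)
Meets spec: No


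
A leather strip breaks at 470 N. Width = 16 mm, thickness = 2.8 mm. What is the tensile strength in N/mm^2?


10.49 N/mm^2

Cross-sectional area = 16 x 2.8 = 44.8 mm^2
Tensile strength = 470 / 44.8 = 10.49 N/mm^2


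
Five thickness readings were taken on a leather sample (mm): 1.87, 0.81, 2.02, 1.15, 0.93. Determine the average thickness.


Sum = 1.87 + 0.81 + 2.02 + 1.15 + 0.93 = 6.78
Average = 6.78 / 5 = 1.36 mm


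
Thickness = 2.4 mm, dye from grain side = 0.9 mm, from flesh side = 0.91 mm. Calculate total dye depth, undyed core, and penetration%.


Total dyed = 0.9 + 0.91 = 1.81 mm
Undyed core = 2.4 - 1.81 = 0.59 mm
Penetration = 1.81 / 2.4 x 100 = 75.4%


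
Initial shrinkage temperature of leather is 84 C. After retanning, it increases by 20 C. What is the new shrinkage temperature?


104 C


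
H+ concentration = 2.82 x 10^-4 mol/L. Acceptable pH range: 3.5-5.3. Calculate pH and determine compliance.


pH = 3.55
Compliant: Yes

pH = -log10(2.82 x 10^-4) = 3.55
Range: 3.5 to 5.3
Compliant: Yes


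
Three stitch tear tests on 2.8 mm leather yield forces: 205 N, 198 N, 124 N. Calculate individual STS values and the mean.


STS1 = 73.2 N/mm
STS2 = 70.7 N/mm
STS3 = 44.3 N/mm
Mean = 62.7 N/mm

STS1 = 205 / 2.8 = 73.2 N/mm
STS2 = 198 / 2.8 = 70.7 N/mm
STS3 = 124 / 2.8 = 44.3 N/mm
Mean = (73.2 + 70.7 + 44.3) / 3 = 62.7 N/mm


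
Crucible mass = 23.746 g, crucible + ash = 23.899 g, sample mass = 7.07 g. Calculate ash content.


Ash mass = 0.153 g
Ash content = 2.16%

Ash mass = 23.899 - 23.746 = 0.153 g
Ash% = 0.153 / 7.07 x 100 = 2.16%


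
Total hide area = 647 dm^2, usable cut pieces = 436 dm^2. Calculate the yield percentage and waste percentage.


Yield = 67.4%
Waste = 32.6%

Yield = 436 / 647 x 100 = 67.4%
Waste = 647 - 436 = 211 dm^2
Waste% = 100 - 67.4 = 32.6%


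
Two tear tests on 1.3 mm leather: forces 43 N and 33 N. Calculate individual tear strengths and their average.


Tear 1 = 33.1 N/mm
Tear 2 = 25.4 N/mm
Average = 29.3 N/mm

Tear 1 = 43 / 1.3 = 33.1 N/mm
Tear 2 = 33 / 1.3 = 25.4 N/mm
Average = (33.1 + 25.4) / 2 = 29.3 N/mm


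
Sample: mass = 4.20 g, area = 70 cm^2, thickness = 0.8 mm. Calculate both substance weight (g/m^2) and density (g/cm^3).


Substance weight = 600.0 g/m^2
Density = 0.750 g/cm^3


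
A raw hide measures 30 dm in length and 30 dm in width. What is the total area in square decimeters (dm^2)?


Area = length x width
Area = 30 x 30 = 900 dm^2


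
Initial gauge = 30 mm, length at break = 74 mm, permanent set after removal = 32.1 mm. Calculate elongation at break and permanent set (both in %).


Elongation at break = (74 - 30) / 30 x 100 = 146.7%
Permanent set = (32.1 - 30) / 30 x 100 = 7.0%


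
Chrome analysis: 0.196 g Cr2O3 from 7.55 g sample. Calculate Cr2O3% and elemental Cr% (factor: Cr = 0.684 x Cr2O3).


Cr2O3% = 0.196 / 7.55 x 100 = 2.60%
Cr% = 2.60 x 0.684 = 1.78%


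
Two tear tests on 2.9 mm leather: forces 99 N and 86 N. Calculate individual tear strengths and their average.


Tear 1 = 99 / 2.9 = 34.1 N/mm
Tear 2 = 86 / 2.9 = 29.7 N/mm
Average = (34.1 + 29.7) / 2 = 31.9 N/mm


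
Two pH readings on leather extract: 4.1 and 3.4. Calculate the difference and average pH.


Difference = 0.7
Average pH = 3.75

Difference = |4.1 - 3.4| = 0.7
Average = (4.1 + 3.4) / 2 = 3.75


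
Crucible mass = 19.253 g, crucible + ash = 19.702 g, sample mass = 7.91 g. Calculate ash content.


Ash mass = 0.449 g
Ash content = 5.68%


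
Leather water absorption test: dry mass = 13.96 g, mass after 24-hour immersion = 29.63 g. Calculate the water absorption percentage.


112.2%

Water absorbed = 29.63 - 13.96 = 15.67 g
WA% = 15.67 / 13.96 x 100 = 112.2%


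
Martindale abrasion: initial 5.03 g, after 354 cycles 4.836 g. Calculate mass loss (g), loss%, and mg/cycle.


Mass loss = 0.194 g
Loss = 3.86%
Rate = 0.548 mg/cycle

Loss = 5.03 - 4.836 = 0.194 g
Loss% = 0.194 / 5.03 x 100 = 3.86%
Rate = 0.194 / 354 x 1000 = 0.548 mg/cycle


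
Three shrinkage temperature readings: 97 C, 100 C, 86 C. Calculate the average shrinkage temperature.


94.3 C

Average = (97 + 100 + 86) / 3
Average = 283 / 3 = 94.3 C


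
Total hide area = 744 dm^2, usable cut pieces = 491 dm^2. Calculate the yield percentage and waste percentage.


Yield = 491 / 744 x 100 = 66.0%
Waste = 744 - 491 = 253 dm^2
Waste% = 100 - 66.0 = 34.0%


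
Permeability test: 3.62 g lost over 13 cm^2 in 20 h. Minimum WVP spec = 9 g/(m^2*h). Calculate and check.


WVP = 3.62 / (13 x 20) x 10000 = 139.23 g/(m^2*h)
Minimum: 9 g/(m^2*h)
Meets spec: Yes


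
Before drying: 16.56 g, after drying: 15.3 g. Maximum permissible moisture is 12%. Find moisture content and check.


Moisture content = 7.6%
Acceptable: Yes

MC = (16.56 - 15.3) / 16.56 x 100 = 7.6%
Maximum: 12%
Acceptable: Yes


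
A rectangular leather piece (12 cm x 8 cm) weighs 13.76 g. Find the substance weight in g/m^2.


1433.3 g/m^2

Area = 12 x 8 = 96 cm^2
SW = 13.76 / 96 x 10000 = 1433.3 g/m^2


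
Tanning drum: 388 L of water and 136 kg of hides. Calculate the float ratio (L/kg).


2.9

Float ratio = water / hide weight
Ratio = 388 / 136 = 2.9


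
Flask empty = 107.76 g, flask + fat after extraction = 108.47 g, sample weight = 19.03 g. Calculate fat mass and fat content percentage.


Fat mass = 108.47 - 107.76 = 0.71 g
Fat% = 0.71 / 19.03 x 100 = 3.7%


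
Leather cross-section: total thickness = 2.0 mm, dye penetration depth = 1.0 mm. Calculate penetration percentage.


Penetration% = 1.0 / 2.0 x 100
Penetration = 50.0%


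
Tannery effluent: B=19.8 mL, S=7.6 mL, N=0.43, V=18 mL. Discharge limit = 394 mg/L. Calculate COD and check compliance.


COD = (19.8 - 7.6) x 0.43 x 8000 / 18 = 2331.6 mg/L
Limit: 394 mg/L
Compliant: No


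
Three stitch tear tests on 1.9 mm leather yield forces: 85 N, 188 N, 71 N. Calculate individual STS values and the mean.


STS1 = 44.7 N/mm
STS2 = 98.9 N/mm
STS3 = 37.4 N/mm
Mean = 60.3 N/mm

STS1 = 85 / 1.9 = 44.7 N/mm
STS2 = 188 / 1.9 = 98.9 N/mm
STS3 = 71 / 1.9 = 37.4 N/mm
Mean = (44.7 + 98.9 + 37.4) / 3 = 60.3 N/mm


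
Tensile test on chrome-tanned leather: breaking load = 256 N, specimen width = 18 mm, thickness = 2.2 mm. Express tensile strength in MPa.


6.46 MPa

Cross-section = 18 x 2.2 = 39.6 mm^2
TS = 256 / 39.6 = 6.46 MPa
(1 N/mm^2 = 1 MPa)


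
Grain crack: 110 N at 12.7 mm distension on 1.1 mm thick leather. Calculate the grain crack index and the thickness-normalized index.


Crack index = 8.7 N/mm
Normalized index = 7.9 N/mm per mm

Crack index = 110 / 12.7 = 8.7 N/mm
Normalized = 8.7 / 1.1 = 7.9 N/mm per mm


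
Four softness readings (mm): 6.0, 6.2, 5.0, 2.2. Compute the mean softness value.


4.85 mm

Sum = 6.0 + 6.2 + 5.0 + 2.2
Mean = 19.4 / 4 = 4.85 mm


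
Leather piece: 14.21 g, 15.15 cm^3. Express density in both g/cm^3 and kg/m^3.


0.938 g/cm^3
938 kg/m^3


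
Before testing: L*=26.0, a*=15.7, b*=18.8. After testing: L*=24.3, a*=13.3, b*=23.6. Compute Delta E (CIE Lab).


Delta E = 5.63


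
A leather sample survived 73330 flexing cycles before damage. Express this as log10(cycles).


4.87


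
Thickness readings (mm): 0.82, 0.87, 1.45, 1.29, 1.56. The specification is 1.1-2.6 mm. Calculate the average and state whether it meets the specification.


Average = 1.20 mm
Within specification: Yes


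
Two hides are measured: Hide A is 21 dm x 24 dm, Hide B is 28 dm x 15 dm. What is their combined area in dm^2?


Hide A area = 21 x 24 = 504 dm^2
Hide B area = 28 x 15 = 420 dm^2
Total = 504 + 420 = 924 dm^2


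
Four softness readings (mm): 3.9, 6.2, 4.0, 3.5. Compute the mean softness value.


Sum = 3.9 + 6.2 + 4.0 + 3.5
Mean = 17.6 / 4 = 4.40 mm


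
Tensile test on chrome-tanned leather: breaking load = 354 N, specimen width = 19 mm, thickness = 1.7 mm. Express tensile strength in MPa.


Cross-section = 19 x 1.7 = 32.3 mm^2
TS = 354 / 32.3 = 10.96 MPa
(1 N/mm^2 = 1 MPa)


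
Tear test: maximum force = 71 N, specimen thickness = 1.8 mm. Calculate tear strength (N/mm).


Tear strength = force / thickness
Tear = 71 / 1.8 = 39.4 N/mm


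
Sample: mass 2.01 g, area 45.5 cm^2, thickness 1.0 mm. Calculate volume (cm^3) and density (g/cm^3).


Thickness in cm = 1.0 / 10 = 0.10 cm
Volume = 45.5 x 0.10 = 4.550 cm^3
Density = 2.01 / 4.550 = 0.442 g/cm^3


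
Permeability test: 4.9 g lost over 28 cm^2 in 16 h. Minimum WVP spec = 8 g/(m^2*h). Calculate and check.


WVP = 4.9 / (28 x 16) x 10000 = 109.38 g/(m^2*h)
Minimum: 8 g/(m^2*h)
Meets spec: Yes


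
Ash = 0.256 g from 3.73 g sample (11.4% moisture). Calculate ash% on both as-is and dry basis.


As-is ash% = 0.256 / 3.73 x 100 = 6.86%
Dry mass = 3.73 x (100 - 11.4) / 100 = 3.30478 g
Dry-basis ash% = 0.256 / 3.30478 x 100 = 7.75%


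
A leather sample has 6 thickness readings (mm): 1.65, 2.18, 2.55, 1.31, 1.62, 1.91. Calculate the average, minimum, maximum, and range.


Average = 1.87 mm
Min = 1.31 mm
Max = 2.55 mm
Range = 1.24 mm

Sum = 11.22
Average = 11.22 / 6 = 1.87 mm
Minimum = 1.31 mm
Maximum = 2.55 mm
Range = 2.55 - 1.31 = 1.24 mm


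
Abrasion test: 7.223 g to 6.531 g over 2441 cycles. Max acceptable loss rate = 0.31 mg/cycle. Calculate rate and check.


Rate = 0.283 mg/cycle
Passes: Yes

Loss = 7.223 - 6.531 = 0.692 g
Rate = 0.692 g / 2441 cycles x 1000 = 0.283 mg/cycle
Max = 0.31 mg/cycle
Passes: Yes


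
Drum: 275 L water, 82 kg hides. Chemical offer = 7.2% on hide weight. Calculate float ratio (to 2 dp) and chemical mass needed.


Float ratio = 3.35
Chemical needed = 5.904 kg

Float ratio = 275 / 82 = 3.35
Chemical = 82 x 7.2 / 100 = 5.904 kg


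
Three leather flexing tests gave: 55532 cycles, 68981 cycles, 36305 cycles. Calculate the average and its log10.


Average = (55532 + 68981 + 36305) / 3 = 53606 cycles
log10(53606) = 4.73


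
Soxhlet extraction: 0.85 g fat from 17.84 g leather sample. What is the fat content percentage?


Fat content = 0.85 / 17.84 x 100
Fat = 4.8%


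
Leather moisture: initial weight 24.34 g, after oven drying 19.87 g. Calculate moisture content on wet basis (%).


Moisture = 24.34 - 19.87 = 4.47 g
MC = 4.47 / 24.34 x 100 = 18.4%


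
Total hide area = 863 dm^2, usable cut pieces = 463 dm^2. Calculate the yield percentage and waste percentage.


Yield = 53.7%
Waste = 46.3%


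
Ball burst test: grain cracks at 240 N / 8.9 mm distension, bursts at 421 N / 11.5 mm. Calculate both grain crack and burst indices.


Crack index = 27.0 N/mm
Burst index = 36.6 N/mm

Crack index = 240 / 8.9 = 27.0 N/mm
Burst index = 421 / 11.5 = 36.6 N/mm


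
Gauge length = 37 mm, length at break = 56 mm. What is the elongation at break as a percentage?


Extension = 56 - 37 = 19 mm
Elongation = 19 / 37 x 100 = 51.4%


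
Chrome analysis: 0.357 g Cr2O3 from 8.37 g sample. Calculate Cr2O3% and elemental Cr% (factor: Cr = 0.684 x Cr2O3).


Cr2O3 = 4.27%
Cr = 2.92%

Cr2O3% = 0.357 / 8.37 x 100 = 4.27%
Cr% = 4.27 x 0.684 = 2.92%


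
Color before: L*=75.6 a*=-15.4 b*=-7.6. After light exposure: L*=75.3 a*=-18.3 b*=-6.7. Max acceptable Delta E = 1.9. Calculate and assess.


dL = -0.3, da = -2.9, db = 0.9
dE = sqrt((-0.3)^2 + (-2.9)^2 + (0.9)^2) = 3.05
Max = 1.9
Passes: No


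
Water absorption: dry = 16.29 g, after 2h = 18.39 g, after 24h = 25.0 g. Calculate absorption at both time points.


2h absorption = 12.9%
24h absorption = 53.5%


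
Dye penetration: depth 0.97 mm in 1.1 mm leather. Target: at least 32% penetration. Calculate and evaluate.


Penetration = 88.2%
Meets target: Yes

Penetration = 0.97 / 1.1 x 100 = 88.2%
Target: 32%
Meets target: Yes


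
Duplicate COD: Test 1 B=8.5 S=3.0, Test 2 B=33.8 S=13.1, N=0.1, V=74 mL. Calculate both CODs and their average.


COD1 = 59.5 mg/L
COD2 = 223.8 mg/L
Average = 141.7 mg/L

COD1 = (8.5 - 3.0) x 0.1 x 8000 / 74 = 59.5 mg/L
COD2 = (33.8 - 13.1) x 0.1 x 8000 / 74 = 223.8 mg/L
Average = (59.5 + 223.8) / 2 = 141.7 mg/L


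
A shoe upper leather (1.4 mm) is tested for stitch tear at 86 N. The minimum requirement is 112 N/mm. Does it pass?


STS = 86 / 1.4 = 61.4 N/mm
Minimum required: 112 N/mm
Passes: No


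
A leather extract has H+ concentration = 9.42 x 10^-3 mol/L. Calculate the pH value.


pH = 2.03

pH = -log10[H+]
pH = -log10(9.42 x 10^-3) = 2.03


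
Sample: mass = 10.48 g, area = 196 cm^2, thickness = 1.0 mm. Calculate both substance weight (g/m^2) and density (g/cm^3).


SW = 10.48 / 196 x 10000 = 534.7 g/m^2
Volume = 196 x 1.0 / 10 = 19.60 cm^3
Density = 10.48 / 19.60 = 0.535 g/cm^3


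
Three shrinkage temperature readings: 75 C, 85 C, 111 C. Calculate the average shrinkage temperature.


Average = (75 + 85 + 111) / 3
Average = 271 / 3 = 90.3 C


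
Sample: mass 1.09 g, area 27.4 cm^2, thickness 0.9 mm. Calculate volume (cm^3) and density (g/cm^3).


Volume = 2.466 cm^3
Density = 0.442 g/cm^3

Thickness in cm = 0.9 / 10 = 0.09 cm
Volume = 27.4 x 0.09 = 2.466 cm^3
Density = 1.09 / 2.466 = 0.442 g/cm^3


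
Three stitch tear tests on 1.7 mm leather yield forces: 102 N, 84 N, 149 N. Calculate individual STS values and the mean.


STS1 = 60.0 N/mm
STS2 = 49.4 N/mm
STS3 = 87.6 N/mm
Mean = 65.7 N/mm


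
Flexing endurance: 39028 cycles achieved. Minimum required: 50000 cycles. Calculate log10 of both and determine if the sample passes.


Achieved: log10 = 4.59
Required: log10 = 4.70
Passes: No


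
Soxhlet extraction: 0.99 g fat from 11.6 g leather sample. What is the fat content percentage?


8.5%

Fat content = 0.99 / 11.6 x 100
Fat = 8.5%


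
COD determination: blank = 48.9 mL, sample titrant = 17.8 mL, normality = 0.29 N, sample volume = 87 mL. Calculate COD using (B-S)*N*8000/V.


COD = (48.9 - 17.8) x 0.29 x 8000 / 87
COD = 31.1 x 0.29 x 8000 / 87
COD = 829.3 mg/L


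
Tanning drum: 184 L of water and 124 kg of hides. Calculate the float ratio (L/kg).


Float ratio = water / hide weight
Ratio = 184 / 124 = 1.5


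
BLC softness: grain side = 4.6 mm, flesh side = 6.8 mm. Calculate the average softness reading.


Average = (4.6 + 6.8) / 2
Average = 5.70 mm


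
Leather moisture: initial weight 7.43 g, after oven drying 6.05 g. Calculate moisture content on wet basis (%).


Moisture = 7.43 - 6.05 = 1.38 g
MC = 1.38 / 7.43 x 100 = 18.6%


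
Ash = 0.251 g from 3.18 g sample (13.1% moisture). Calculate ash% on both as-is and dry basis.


As-is ash% = 0.251 / 3.18 x 100 = 7.89%
Dry mass = 3.18 x (100 - 13.1) / 100 = 2.76342 g
Dry-basis ash% = 0.251 / 2.76342 x 100 = 9.08%


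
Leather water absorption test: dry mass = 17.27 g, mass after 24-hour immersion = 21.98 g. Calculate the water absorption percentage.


Water absorbed = 21.98 - 17.27 = 4.71 g
WA% = 4.71 / 17.27 x 100 = 27.3%


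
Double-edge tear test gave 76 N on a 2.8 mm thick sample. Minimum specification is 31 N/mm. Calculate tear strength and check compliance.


Tear strength = 27.1 N/mm
Compliant: No


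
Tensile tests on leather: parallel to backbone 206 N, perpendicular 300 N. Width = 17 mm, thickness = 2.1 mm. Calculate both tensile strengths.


Area = 17 x 2.1 = 35.7 mm^2
TS (parallel) = 206 / 35.7 = 5.77 N/mm^2
TS (perpendicular) = 300 / 35.7 = 8.40 N/mm^2


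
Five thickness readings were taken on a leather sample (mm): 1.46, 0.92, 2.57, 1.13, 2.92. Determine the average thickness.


1.80 mm

Sum = 1.46 + 0.92 + 2.57 + 1.13 + 2.92 = 9.00
Average = 9.00 / 5 = 1.80 mm


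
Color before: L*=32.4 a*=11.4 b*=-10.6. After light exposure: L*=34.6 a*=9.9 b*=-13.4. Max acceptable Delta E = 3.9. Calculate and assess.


dL = 2.2, da = -1.5, db = -2.8
dE = sqrt((2.2)^2 + (-1.5)^2 + (-2.8)^2) = 3.86
Max = 3.9
Passes: Yes


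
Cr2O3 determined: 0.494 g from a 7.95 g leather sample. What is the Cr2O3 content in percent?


6.21%


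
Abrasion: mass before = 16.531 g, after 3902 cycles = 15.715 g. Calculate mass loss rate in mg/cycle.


Mass loss = 16.531 - 15.715 = 0.816 g
Rate = 0.816 / 3902 x 1000 = 0.209 mg/cycle


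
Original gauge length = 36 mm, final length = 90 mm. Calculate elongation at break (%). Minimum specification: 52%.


Extension = 90 - 36 = 54 mm
Elongation = 54 / 36 x 100 = 150.0%
Minimum required: 52%
Meets specification: Yes


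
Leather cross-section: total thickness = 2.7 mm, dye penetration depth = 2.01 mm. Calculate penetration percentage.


Penetration% = 2.01 / 2.7 x 100
Penetration = 74.4%


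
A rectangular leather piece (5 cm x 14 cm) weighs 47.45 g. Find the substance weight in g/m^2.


6778.6 g/m^2


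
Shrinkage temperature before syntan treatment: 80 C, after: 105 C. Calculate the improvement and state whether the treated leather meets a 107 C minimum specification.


Improvement = 25 C
Meets 107 C spec: No


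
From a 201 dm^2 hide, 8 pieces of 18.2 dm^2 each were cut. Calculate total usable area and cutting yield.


Usable area = 145.6 dm^2
Yield = 72.4%


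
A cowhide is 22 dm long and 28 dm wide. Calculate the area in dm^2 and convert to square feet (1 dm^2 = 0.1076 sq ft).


Area = 22 x 28 = 616 dm^2
Conversion: 616 x 0.1076 = 66.28 sq ft


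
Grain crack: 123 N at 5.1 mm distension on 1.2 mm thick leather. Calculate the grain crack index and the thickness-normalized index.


Crack index = 123 / 5.1 = 24.1 N/mm
Normalized = 24.1 / 1.2 = 20.1 N/mm per mm


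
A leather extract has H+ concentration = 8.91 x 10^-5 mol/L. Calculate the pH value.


pH = 4.05


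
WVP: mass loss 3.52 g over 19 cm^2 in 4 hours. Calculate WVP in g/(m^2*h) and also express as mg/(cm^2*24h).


WVP = 3.52 / (19 x 4) x 10000 = 463.16 g/(m^2*h)
Mass loss in mg = 3.52 x 1000 = 3520 mg
Per cm^2 per 24h in mg: 3520 x 24 / (19 x 4) = 84480 / 76 = 1111.58 mg/(cm^2*24h)


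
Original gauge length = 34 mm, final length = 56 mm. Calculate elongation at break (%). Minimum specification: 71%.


Elongation = 64.7%
Meets spec: No

Extension = 56 - 34 = 22 mm
Elongation = 22 / 34 x 100 = 64.7%
Minimum required: 71%
Meets specification: No


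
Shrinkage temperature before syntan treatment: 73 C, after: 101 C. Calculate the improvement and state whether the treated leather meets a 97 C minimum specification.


Improvement = 101 - 73 = 28 C
Spec check: 101 C >= 97 C? Yes


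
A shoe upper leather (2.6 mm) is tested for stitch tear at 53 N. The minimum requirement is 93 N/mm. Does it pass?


STS = 53 / 2.6 = 20.4 N/mm
Minimum required: 93 N/mm
Passes: No


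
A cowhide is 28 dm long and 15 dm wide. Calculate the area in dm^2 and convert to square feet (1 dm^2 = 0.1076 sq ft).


420 dm^2
45.19 sq ft

Area = 28 x 15 = 420 dm^2
Conversion: 420 x 0.1076 = 45.19 sq ft


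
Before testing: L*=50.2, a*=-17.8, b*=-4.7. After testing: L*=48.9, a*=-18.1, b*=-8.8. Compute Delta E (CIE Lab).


Delta E = 4.31

dL = 48.9 - 50.2 = -1.3
da = -18.1 - (-17.8) = -0.3
db = -8.8 - (-4.7) = -4.1
dE = sqrt((-1.3)^2 + (-0.3)^2 + (-4.1)^2) = 4.31


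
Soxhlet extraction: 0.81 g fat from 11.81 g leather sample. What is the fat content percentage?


Fat content = 0.81 / 11.81 x 100
Fat = 6.9%


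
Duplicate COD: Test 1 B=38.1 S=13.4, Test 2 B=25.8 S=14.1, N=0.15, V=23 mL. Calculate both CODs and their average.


COD1 = (38.1 - 13.4) x 0.15 x 8000 / 23 = 1288.7 mg/L
COD2 = (25.8 - 14.1) x 0.15 x 8000 / 23 = 610.4 mg/L
Average = (1288.7 + 610.4) / 2 = 949.6 mg/L


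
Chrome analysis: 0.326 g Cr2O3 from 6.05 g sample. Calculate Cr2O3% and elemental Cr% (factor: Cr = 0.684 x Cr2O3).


Cr2O3 = 5.39%
Cr = 3.69%


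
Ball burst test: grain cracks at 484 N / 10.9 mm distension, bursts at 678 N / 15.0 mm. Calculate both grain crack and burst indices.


Crack index = 484 / 10.9 = 44.4 N/mm
Burst index = 678 / 15.0 = 45.2 N/mm


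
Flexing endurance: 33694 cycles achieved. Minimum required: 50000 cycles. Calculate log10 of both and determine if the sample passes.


log10(33694) = 4.53
log10(50000) = 4.70
Passes: No


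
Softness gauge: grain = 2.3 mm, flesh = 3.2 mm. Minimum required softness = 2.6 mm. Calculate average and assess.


Average softness = 2.75 mm
Meets requirement: Yes


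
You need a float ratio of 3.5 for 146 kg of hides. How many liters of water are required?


Water = hide weight x target ratio
Water = 146 x 3.5 = 511.0 L


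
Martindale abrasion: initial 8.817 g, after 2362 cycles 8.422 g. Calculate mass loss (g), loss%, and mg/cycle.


Loss = 8.817 - 8.422 = 0.395 g
Loss% = 0.395 / 8.817 x 100 = 4.48%
Rate = 0.395 / 2362 x 1000 = 0.167 mg/cycle


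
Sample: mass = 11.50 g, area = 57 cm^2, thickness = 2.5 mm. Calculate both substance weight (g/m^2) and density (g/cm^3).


SW = 11.50 / 57 x 10000 = 2017.5 g/m^2
Volume = 57 x 2.5 / 10 = 14.25 cm^3
Density = 11.50 / 14.25 = 0.807 g/cm^3


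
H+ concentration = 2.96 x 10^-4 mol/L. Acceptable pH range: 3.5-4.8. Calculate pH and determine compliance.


pH = 3.53
Compliant: Yes

pH = -log10(2.96 x 10^-4) = 3.53
Range: 3.5 to 4.8
Compliant: Yes


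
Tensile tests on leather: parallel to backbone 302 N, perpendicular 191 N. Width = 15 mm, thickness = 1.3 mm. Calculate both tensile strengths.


Parallel = 15.49 N/mm^2
Perpendicular = 9.79 N/mm^2


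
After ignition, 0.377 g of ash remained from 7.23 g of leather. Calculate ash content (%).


5.21%

Ash% = 0.377 / 7.23 x 100
Ash% = 5.21%


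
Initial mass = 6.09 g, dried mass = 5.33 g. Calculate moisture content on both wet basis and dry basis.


Wet basis = 12.5%
Dry basis = 14.3%


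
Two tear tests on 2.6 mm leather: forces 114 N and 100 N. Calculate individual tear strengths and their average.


Tear 1 = 43.8 N/mm
Tear 2 = 38.5 N/mm
Average = 41.2 N/mm

Tear 1 = 114 / 2.6 = 43.8 N/mm
Tear 2 = 100 / 2.6 = 38.5 N/mm
Average = (43.8 + 38.5) / 2 = 41.2 N/mm


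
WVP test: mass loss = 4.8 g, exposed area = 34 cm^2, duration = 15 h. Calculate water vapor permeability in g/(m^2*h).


WVP = mass_loss / (area x time) x 10000
WVP = 4.8 / (34 x 15) x 10000
WVP = 4.8 / 510 x 10000 = 94.12 g/(m^2*h)


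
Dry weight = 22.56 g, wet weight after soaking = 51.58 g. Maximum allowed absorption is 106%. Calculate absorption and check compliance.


WA = (51.58 - 22.56) / 22.56 x 100 = 128.6%
Maximum allowed: 106%
Compliant: No


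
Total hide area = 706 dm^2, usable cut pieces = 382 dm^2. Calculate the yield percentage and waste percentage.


Yield = 54.1%
Waste = 45.9%


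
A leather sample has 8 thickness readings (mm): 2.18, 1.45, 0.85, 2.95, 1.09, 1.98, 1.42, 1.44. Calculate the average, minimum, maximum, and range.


Average = 1.67 mm
Min = 0.85 mm
Max = 2.95 mm
Range = 2.10 mm

Sum = 13.36
Average = 13.36 / 8 = 1.67 mm
Minimum = 0.85 mm
Maximum = 2.95 mm
Range = 2.95 - 0.85 = 2.10 mm


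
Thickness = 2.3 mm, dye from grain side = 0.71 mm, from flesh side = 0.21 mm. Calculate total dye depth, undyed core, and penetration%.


Total dyed = 0.71 + 0.21 = 0.92 mm
Undyed core = 2.3 - 0.92 = 1.38 mm
Penetration = 0.92 / 2.3 x 100 = 40.0%


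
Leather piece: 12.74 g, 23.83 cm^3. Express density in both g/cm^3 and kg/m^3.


0.535 g/cm^3
535 kg/m^3

Density = 12.74 / 23.83 = 0.535 g/cm^3
Convert: 0.535 x 1000 = 535 kg/m^3


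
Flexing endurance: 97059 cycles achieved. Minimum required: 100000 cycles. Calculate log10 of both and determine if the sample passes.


Achieved: log10 = 4.99
Required: log10 = 5.00
Passes: No

log10(97059) = 4.99
log10(100000) = 5.00
Passes: No


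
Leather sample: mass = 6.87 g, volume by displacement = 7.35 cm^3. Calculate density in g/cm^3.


Density = mass / volume
Density = 6.87 / 7.35 = 0.935 g/cm^3
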